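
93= 93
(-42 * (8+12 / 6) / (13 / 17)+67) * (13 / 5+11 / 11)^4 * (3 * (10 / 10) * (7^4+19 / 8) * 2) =-729991372932 / 625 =-1167986196.69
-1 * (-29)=29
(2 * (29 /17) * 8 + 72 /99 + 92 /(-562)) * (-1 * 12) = -17566056 /52547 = -334.29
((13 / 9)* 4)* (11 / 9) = 572 / 81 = 7.06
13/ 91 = 1/ 7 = 0.14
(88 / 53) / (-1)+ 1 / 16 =-1.60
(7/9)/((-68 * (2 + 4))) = -7/3672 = -0.00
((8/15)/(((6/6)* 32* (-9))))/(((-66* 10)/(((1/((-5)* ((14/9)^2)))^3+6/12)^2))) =220960689627864481/315714224539929600000000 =0.00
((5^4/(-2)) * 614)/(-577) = 191875/577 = 332.54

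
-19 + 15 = -4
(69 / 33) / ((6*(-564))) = -23 / 37224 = -0.00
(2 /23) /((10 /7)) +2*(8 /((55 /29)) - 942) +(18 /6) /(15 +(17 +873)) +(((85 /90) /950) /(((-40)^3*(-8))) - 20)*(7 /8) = -6071634815748790633 /3207414988800000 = -1893.00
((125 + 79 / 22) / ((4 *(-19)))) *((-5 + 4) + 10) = -25461 / 1672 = -15.23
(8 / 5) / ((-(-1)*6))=4 / 15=0.27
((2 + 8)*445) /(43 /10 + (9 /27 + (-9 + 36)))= 133500 /949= 140.67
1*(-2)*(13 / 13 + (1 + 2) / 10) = -13 / 5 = -2.60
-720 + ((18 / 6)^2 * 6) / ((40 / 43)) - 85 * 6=-23439 / 20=-1171.95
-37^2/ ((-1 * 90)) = 1369/ 90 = 15.21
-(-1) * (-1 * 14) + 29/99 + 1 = -1258/99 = -12.71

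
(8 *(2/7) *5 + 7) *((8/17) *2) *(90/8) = 23220/119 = 195.13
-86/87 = -0.99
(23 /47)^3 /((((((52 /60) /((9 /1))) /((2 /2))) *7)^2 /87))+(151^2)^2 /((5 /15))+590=1340928350372479384 /859758263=1559657415.44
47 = 47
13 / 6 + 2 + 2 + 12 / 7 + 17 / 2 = 344 / 21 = 16.38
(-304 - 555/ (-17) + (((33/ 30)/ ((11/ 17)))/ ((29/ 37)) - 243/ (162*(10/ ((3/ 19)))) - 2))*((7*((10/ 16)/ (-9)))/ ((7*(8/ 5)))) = 254040215/ 21581568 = 11.77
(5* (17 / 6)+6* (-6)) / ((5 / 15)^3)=-1179 / 2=-589.50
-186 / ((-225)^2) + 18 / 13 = 302944 / 219375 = 1.38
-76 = -76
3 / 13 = 0.23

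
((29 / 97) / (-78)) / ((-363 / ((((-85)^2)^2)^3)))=4125010956948991455078125 / 2746458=1501938481108755879.42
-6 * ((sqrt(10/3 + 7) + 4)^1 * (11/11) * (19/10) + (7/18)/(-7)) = -679/15 - 19 * sqrt(93)/5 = -81.91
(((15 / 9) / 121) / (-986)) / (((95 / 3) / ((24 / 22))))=-6 / 12467477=-0.00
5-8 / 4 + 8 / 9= 35 / 9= 3.89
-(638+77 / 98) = -8943 / 14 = -638.79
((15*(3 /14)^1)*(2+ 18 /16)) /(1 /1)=1125 /112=10.04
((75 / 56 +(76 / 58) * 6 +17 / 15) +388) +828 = 29873513 / 24360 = 1226.33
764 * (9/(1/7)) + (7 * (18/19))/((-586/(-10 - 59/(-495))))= 14737330657/306185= 48132.11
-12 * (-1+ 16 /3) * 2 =-104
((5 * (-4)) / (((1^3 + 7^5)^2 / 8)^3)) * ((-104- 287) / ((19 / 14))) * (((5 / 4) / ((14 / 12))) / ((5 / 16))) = 5865 / 13073741762951496715352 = 0.00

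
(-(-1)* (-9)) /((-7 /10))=90 /7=12.86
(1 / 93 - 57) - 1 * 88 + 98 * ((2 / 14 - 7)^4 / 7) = 982740364 / 31899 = 30807.87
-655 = -655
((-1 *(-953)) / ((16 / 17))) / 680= 953 / 640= 1.49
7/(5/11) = 77/5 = 15.40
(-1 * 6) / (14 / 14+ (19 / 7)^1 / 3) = -63 / 20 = -3.15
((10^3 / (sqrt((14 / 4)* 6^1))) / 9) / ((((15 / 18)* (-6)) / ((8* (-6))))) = 3200* sqrt(21) / 63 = 232.77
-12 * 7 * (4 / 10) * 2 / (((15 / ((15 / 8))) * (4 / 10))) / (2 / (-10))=105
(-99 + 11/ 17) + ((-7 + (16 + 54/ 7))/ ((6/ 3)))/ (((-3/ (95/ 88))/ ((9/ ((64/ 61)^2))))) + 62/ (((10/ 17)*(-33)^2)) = -5216492408087/ 42464378880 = -122.84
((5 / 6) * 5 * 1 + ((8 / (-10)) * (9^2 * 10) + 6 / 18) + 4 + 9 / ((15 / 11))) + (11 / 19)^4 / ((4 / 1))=-1649530013 / 2606420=-632.87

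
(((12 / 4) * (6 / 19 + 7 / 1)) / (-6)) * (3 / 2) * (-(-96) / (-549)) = 1112 / 1159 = 0.96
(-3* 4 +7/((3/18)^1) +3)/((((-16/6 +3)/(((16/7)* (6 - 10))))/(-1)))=6336/7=905.14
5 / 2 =2.50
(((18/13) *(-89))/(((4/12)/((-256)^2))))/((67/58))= -18268028928/871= -20973626.78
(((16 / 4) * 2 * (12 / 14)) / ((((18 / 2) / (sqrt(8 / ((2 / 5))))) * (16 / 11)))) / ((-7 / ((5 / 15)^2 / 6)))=-11 * sqrt(5) / 3969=-0.01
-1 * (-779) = 779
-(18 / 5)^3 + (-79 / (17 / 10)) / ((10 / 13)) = -227519 / 2125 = -107.07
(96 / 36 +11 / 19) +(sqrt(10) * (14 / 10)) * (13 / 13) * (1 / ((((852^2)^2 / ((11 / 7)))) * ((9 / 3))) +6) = 185 / 57 +66394013769227 * sqrt(10) / 7904049258240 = 29.81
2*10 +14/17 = 354/17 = 20.82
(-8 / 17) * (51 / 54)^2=-0.42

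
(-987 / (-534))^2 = 108241 / 31684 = 3.42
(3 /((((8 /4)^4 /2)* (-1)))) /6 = -1 /16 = -0.06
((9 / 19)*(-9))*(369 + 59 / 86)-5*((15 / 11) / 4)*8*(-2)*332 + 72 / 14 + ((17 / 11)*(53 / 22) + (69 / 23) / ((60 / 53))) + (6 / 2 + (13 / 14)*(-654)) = 95298583467 / 13839980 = 6885.75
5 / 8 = 0.62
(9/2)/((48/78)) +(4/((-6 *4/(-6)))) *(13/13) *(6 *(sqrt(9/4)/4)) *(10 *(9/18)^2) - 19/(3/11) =-2723/48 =-56.73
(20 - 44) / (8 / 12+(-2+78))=-36 / 115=-0.31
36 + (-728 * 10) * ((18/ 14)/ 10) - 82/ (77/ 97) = -77254/ 77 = -1003.30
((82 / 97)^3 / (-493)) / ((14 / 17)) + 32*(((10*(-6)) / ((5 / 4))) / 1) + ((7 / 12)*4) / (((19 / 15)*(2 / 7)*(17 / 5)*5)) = -183792654138673 / 119686111874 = -1535.62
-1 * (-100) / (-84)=-25 / 21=-1.19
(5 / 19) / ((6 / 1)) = 0.04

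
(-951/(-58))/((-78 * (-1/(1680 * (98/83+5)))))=68300820/31291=2182.76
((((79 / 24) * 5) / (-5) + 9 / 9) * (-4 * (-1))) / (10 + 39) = -55 / 294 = -0.19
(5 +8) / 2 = 13 / 2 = 6.50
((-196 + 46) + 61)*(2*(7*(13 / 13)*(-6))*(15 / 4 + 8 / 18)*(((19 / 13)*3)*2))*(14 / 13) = 50046836 / 169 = 296135.12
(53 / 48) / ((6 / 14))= 371 / 144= 2.58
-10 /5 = -2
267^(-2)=1 / 71289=0.00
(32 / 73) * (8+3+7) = 576 / 73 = 7.89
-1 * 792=-792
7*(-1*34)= -238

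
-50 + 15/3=-45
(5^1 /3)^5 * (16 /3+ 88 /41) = 2875000 /29889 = 96.19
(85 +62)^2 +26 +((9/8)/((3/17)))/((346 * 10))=598856851/27680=21635.00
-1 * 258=-258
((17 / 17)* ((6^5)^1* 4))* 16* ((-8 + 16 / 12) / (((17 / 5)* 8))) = -121976.47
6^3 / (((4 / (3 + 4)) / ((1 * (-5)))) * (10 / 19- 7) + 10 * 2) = 17955 / 1724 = 10.41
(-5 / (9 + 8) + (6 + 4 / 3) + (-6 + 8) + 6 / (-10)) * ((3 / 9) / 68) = 538 / 13005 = 0.04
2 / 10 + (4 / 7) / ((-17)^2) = 0.20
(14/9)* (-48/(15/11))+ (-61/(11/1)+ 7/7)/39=-353102/6435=-54.87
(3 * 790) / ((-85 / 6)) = -2844 / 17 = -167.29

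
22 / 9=2.44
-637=-637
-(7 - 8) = 1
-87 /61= -1.43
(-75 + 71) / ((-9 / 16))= 64 / 9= 7.11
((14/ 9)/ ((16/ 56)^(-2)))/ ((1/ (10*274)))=21920/ 63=347.94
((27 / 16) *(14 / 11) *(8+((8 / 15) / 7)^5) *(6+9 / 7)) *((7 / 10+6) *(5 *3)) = 14536851662219 / 1155481250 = 12580.78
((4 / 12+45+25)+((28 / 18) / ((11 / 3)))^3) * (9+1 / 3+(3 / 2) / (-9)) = 12651565 / 19602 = 645.42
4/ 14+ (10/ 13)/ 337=8832/ 30667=0.29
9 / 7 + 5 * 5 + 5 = 219 / 7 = 31.29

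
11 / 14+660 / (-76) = -2101 / 266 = -7.90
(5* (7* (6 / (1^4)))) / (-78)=-2.69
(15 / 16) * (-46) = -345 / 8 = -43.12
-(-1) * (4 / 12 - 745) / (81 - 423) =2.18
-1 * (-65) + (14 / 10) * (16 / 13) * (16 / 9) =68.06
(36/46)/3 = 6/23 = 0.26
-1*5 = -5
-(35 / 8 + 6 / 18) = -4.71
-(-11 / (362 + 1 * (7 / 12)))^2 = -17424 / 18931201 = -0.00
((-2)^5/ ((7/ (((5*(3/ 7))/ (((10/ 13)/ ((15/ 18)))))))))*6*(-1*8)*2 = 49920/ 49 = 1018.78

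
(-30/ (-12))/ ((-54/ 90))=-25/ 6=-4.17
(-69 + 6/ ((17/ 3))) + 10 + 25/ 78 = -57.62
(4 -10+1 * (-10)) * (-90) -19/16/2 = 46061/32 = 1439.41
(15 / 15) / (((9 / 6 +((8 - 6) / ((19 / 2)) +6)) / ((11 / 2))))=209 / 293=0.71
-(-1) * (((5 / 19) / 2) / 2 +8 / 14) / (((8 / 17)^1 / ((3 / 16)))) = 17289 / 68096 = 0.25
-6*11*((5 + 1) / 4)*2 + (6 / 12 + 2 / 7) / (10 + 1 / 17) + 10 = -449885 / 2394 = -187.92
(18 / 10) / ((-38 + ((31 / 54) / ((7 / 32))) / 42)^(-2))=22672529476 / 8751645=2590.66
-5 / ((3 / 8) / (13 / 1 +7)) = -800 / 3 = -266.67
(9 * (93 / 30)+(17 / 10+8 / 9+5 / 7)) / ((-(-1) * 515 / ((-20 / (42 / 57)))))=-1.64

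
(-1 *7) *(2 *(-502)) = 7028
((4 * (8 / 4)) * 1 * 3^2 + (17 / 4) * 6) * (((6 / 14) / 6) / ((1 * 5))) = 1.39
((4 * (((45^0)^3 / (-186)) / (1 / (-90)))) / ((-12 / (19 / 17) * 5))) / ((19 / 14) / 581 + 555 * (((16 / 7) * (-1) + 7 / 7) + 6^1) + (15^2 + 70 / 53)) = -8190938 / 645846893529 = -0.00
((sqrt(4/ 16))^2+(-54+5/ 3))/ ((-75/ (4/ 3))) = 25/ 27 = 0.93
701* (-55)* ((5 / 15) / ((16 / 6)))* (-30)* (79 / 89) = 128336.17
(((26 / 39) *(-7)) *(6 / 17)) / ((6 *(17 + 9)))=-7 / 663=-0.01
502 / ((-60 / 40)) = -1004 / 3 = -334.67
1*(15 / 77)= 15 / 77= 0.19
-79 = -79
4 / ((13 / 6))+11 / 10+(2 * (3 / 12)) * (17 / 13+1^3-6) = 11 / 10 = 1.10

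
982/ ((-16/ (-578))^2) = 41008811/ 32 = 1281525.34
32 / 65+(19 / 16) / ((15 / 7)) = 653 / 624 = 1.05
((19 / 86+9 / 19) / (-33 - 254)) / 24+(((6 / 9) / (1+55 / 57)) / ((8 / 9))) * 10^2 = 214798945 / 5627496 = 38.17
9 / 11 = 0.82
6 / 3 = 2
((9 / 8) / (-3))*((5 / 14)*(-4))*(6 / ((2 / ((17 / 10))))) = 153 / 56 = 2.73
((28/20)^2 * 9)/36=49/100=0.49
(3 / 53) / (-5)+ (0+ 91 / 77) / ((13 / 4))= 1027 / 2915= 0.35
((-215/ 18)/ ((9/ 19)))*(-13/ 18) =53105/ 2916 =18.21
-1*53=-53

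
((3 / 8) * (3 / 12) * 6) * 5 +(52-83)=-451 / 16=-28.19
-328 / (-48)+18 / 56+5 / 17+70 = 110597 / 1428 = 77.45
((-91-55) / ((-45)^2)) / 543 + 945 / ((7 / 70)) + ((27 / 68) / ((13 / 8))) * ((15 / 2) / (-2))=4592369425093 / 486012150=9449.08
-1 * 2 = -2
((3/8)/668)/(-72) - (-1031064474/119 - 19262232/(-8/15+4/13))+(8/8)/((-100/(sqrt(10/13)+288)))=-29266654423802783/381561600 - sqrt(130)/1300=-76702305.54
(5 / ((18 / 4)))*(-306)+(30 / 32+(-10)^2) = -3825 / 16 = -239.06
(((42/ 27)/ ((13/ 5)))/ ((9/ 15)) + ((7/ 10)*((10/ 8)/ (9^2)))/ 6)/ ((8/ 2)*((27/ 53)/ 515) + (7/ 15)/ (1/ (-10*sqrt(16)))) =-1378151845/ 25747046208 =-0.05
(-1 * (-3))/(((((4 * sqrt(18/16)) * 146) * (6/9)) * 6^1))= sqrt(2)/1168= 0.00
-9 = -9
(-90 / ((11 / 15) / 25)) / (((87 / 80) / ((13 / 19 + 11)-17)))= 90900000 / 6061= 14997.53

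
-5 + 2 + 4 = 1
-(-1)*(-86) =-86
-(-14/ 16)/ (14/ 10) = 0.62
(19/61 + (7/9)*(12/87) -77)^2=1486570562500/253478241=5864.69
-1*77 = -77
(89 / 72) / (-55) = -89 / 3960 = -0.02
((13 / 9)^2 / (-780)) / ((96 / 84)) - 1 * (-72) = 72.00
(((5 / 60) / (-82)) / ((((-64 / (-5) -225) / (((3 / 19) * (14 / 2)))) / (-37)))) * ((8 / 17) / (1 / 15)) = -0.00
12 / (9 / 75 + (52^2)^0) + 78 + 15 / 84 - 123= -955 / 28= -34.11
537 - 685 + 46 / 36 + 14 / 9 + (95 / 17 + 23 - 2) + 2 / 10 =-60373 / 510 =-118.38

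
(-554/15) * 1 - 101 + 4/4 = -2054/15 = -136.93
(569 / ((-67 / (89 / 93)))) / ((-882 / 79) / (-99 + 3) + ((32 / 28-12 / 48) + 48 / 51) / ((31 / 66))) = -7617216656 / 3768663771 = -2.02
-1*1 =-1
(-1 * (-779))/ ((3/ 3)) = 779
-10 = -10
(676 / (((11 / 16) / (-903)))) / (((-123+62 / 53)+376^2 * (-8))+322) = 172547648 / 219753655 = 0.79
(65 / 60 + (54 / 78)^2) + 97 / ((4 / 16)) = 790033 / 2028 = 389.56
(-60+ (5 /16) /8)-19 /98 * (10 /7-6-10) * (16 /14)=-17435419 /307328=-56.73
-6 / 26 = -3 / 13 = -0.23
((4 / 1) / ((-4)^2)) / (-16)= -1 / 64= -0.02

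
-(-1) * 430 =430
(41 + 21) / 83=62 / 83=0.75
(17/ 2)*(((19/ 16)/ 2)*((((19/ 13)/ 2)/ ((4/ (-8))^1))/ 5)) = -6137/ 4160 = -1.48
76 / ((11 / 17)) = 1292 / 11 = 117.45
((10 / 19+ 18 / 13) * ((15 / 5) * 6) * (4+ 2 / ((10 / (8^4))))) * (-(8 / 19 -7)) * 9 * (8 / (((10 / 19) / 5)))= 31472582400 / 247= 127419361.94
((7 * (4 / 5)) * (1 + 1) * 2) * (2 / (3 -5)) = -112 / 5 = -22.40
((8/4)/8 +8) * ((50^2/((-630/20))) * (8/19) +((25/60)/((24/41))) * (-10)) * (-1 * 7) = 2846525/1216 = 2340.89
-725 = -725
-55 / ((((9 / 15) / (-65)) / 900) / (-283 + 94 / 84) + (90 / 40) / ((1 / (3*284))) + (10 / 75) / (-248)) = -1968085762500 / 68596715430427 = -0.03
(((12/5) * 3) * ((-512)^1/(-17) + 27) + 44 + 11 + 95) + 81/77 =3680247/6545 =562.30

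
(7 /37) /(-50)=-7 /1850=-0.00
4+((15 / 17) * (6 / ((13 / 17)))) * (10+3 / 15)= 970 / 13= 74.62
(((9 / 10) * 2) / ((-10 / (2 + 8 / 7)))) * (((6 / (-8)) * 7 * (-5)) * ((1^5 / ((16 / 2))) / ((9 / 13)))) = -429 / 160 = -2.68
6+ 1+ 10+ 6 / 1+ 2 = 25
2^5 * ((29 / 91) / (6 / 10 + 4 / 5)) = 4640 / 637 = 7.28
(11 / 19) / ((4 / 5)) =55 / 76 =0.72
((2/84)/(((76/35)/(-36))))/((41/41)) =-15/38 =-0.39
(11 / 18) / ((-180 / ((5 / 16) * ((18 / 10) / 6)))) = -11 / 34560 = -0.00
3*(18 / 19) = 54 / 19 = 2.84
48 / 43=1.12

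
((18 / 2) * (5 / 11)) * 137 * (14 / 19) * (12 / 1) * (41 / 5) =8492904 / 209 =40635.90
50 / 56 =25 / 28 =0.89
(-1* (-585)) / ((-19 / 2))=-1170 / 19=-61.58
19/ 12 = 1.58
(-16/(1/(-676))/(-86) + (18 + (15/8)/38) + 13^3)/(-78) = -27311093/1019616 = -26.79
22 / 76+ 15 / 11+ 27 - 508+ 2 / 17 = -3405403 / 7106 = -479.23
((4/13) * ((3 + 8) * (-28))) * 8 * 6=-59136/13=-4548.92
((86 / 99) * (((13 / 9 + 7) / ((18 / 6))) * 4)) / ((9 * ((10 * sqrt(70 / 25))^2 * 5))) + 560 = 560.00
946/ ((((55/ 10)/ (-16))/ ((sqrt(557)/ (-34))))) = 1376 * sqrt(557)/ 17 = 1910.28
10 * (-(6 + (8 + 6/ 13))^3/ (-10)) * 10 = 66446720/ 2197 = 30244.30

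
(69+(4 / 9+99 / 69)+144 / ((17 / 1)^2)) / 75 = 0.95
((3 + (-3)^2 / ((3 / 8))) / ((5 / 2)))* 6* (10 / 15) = 216 / 5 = 43.20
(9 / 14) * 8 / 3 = 12 / 7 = 1.71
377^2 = 142129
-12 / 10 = -6 / 5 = -1.20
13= 13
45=45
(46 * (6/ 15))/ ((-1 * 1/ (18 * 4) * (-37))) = 6624/ 185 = 35.81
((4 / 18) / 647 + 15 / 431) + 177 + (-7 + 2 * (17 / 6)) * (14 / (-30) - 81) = 398287784 / 1394285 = 285.66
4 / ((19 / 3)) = 12 / 19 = 0.63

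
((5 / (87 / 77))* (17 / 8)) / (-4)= -6545 / 2784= -2.35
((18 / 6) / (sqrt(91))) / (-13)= -3 * sqrt(91) / 1183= -0.02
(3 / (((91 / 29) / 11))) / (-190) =-957 / 17290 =-0.06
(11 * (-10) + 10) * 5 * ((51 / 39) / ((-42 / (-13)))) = -4250 / 21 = -202.38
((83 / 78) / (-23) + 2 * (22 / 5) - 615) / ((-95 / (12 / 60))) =5438029 / 4260750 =1.28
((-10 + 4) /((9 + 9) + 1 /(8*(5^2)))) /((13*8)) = -150 /46813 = -0.00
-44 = -44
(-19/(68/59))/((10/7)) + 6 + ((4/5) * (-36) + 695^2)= 328433649/680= 482990.66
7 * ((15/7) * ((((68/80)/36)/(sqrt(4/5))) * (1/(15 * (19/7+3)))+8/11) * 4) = 119 * sqrt(5)/14400+480/11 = 43.65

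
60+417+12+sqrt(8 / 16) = sqrt(2) / 2+489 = 489.71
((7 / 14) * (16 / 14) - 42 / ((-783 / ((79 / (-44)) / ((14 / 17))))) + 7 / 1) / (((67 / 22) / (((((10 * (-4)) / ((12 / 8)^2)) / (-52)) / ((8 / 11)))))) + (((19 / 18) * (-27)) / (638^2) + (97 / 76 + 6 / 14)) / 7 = 74549890145363 / 53471726636328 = 1.39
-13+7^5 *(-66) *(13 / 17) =-14420627 / 17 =-848272.18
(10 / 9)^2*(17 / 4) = 425 / 81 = 5.25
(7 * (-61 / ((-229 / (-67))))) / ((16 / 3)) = -23.42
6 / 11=0.55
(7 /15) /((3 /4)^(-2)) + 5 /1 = 421 /80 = 5.26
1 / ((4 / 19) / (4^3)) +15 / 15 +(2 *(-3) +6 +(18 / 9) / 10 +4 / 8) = 3057 / 10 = 305.70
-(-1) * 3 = 3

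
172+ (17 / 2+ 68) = 497 / 2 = 248.50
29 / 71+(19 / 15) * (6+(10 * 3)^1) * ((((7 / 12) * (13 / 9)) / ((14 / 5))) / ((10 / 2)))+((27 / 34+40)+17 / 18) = 4876559 / 108630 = 44.89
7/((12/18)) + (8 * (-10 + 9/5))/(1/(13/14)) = -3529/70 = -50.41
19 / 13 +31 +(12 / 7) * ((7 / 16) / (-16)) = 26969 / 832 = 32.41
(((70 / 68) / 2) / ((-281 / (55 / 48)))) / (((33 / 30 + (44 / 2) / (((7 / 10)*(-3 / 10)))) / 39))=238875 / 302517856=0.00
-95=-95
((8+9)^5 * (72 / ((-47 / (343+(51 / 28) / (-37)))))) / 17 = -534145693266 / 12173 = -43879544.34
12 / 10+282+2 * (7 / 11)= 15646 / 55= 284.47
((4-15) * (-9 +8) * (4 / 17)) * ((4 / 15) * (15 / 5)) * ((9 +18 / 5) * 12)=133056 / 425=313.07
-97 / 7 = -13.86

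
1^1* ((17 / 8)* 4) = 17 / 2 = 8.50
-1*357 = -357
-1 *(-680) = 680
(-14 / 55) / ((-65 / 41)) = 574 / 3575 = 0.16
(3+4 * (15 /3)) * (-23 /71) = -529 /71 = -7.45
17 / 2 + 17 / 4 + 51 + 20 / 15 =781 / 12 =65.08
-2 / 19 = -0.11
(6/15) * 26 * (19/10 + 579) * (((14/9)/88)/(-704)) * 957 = -15329951/105600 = -145.17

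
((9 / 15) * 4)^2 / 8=18 / 25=0.72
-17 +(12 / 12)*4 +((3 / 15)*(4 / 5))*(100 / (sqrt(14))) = -13 +8*sqrt(14) / 7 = -8.72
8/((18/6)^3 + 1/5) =5/17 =0.29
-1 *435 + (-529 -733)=-1697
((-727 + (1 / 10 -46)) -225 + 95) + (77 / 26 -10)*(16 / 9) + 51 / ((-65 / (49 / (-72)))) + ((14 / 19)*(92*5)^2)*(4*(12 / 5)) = 1495876.70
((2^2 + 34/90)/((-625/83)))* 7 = -114457/28125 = -4.07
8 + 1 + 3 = 12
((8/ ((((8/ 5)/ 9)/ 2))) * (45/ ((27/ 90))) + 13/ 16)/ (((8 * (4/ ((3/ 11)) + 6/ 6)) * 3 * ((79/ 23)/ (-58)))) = -144080671/ 237632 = -606.32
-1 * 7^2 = -49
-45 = -45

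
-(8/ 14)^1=-4/ 7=-0.57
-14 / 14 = -1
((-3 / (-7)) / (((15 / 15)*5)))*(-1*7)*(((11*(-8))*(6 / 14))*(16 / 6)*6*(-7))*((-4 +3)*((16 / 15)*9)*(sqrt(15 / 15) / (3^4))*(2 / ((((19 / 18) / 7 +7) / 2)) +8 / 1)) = 2571.01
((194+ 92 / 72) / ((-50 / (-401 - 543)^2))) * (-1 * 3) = 156617152 / 15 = 10441143.47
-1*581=-581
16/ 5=3.20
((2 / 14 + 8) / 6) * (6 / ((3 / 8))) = 152 / 7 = 21.71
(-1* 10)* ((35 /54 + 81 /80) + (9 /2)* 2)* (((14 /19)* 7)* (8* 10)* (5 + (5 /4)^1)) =-274932.50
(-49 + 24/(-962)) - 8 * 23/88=-270454/5291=-51.12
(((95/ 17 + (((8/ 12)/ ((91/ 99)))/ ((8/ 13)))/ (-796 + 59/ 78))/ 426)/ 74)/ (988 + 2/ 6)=7497881/ 41814202050040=0.00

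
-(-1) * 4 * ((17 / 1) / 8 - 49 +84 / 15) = -1651 / 10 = -165.10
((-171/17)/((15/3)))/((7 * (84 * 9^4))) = -0.00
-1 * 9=-9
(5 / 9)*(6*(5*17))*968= 274266.67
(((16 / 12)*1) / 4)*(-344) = -114.67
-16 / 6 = -8 / 3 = -2.67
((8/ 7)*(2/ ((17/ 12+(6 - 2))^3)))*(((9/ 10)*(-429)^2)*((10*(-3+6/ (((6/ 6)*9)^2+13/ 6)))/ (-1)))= 395898928128/ 5676125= 69748.10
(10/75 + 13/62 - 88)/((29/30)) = -81521/899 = -90.68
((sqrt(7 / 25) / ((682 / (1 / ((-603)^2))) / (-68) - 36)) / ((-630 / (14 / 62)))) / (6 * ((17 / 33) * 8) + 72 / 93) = 187 * sqrt(7) / 242602537843800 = 0.00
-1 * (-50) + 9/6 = 103/2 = 51.50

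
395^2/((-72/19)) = -2964475/72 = -41173.26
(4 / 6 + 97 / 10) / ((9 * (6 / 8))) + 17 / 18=2009 / 810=2.48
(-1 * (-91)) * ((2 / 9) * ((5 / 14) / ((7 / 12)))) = 260 / 21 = 12.38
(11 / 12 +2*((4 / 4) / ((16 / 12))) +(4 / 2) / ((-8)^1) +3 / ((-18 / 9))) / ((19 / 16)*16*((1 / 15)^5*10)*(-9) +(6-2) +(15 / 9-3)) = 5625 / 22481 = 0.25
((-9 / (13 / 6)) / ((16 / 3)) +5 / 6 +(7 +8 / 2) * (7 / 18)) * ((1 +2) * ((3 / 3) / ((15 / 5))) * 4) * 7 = 28385 / 234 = 121.30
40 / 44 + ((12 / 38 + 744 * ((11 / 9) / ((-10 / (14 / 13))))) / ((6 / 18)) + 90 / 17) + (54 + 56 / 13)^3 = 197947.10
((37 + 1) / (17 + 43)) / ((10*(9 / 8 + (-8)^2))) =38 / 39075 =0.00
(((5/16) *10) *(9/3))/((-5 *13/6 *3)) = -15/52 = -0.29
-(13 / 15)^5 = -0.49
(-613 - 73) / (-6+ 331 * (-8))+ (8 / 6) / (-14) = 0.16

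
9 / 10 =0.90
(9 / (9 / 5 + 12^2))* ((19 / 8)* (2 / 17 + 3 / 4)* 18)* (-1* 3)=-5605 / 816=-6.87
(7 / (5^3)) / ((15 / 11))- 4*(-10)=75077 / 1875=40.04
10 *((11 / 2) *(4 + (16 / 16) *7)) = 605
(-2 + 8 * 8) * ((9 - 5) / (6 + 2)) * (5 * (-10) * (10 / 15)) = -3100 / 3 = -1033.33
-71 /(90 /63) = -497 /10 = -49.70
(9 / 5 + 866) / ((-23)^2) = 4339 / 2645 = 1.64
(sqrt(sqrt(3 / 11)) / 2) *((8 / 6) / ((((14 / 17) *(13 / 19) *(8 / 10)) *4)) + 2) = 5983 *11^(3 / 4) *3^(1 / 4) / 48048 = 0.99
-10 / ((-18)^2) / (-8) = 5 / 1296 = 0.00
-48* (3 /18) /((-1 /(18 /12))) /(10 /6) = 7.20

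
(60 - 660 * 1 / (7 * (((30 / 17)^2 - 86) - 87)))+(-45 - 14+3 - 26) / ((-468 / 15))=1693749635 / 26806962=63.18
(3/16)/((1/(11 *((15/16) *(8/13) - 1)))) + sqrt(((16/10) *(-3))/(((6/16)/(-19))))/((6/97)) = -363/416 + 388 *sqrt(95)/15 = 251.24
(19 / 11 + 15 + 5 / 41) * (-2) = -15198 / 451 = -33.70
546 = 546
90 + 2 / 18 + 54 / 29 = 24005 / 261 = 91.97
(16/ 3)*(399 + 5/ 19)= 121376/ 57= 2129.40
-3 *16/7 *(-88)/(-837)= -1408/1953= -0.72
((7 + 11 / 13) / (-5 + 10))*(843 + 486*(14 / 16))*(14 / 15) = 603687 / 325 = 1857.50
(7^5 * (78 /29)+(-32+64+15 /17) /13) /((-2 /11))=-245160619 /986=-248641.60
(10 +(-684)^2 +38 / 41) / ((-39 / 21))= -134277808 / 533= -251928.35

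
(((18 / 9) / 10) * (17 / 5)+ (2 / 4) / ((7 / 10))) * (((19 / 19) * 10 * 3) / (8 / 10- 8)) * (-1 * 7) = 122 / 3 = 40.67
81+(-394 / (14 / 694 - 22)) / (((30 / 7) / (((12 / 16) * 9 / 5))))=66085317 / 762700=86.65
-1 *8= -8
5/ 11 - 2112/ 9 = -7729/ 33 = -234.21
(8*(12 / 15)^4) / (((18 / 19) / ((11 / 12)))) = 53504 / 16875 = 3.17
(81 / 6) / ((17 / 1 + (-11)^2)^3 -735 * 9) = 1 / 194182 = 0.00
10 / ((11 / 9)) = 8.18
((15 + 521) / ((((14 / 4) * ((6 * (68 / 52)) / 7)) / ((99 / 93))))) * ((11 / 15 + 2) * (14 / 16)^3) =134737603 / 505920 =266.32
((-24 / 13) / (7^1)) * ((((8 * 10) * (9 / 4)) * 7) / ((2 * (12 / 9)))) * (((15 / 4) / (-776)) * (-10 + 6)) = -6075 / 2522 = -2.41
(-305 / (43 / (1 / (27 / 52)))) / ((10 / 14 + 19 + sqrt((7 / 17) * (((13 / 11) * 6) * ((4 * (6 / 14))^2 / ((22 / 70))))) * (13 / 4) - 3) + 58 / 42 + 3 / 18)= -2072880040 / 374916699 + 2630320 * sqrt(6630) / 41657411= -0.39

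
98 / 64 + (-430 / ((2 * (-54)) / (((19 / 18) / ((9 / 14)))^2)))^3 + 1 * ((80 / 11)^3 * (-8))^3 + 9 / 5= -61122514723285836767042129961618057031 / 2097275844326199564983582880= -29143765179.31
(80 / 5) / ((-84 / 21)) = -4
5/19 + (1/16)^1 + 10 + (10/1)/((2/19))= 32019/304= 105.33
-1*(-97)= 97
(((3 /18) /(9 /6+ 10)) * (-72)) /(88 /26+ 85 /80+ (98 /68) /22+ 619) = -311168 /185933127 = -0.00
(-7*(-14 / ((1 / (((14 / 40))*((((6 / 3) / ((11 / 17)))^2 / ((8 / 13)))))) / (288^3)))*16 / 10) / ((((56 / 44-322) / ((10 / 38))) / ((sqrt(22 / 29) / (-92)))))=4362688512*sqrt(638) / 697015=158096.56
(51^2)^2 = 6765201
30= 30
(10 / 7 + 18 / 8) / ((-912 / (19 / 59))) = -103 / 79296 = -0.00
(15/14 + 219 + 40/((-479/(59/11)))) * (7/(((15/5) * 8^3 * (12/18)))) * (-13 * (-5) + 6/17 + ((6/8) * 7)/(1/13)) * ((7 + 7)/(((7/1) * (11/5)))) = 735919023325/4035801088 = 182.35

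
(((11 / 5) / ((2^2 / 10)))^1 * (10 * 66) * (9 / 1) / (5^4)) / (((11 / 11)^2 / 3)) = 19602 / 125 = 156.82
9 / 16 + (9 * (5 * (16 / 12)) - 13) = 47.56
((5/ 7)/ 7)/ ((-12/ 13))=-65/ 588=-0.11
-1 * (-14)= 14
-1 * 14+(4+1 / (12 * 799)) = -95879 / 9588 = -10.00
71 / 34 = 2.09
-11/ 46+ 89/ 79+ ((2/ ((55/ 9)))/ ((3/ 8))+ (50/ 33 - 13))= -5831009/ 599610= -9.72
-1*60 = -60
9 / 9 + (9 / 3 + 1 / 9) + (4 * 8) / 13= 6.57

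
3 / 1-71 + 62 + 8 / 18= -50 / 9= -5.56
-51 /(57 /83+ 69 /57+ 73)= -26809 /39371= -0.68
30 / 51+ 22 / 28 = 327 / 238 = 1.37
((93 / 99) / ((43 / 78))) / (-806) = -1 / 473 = -0.00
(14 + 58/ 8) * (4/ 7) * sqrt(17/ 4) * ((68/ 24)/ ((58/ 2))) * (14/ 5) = 289 * sqrt(17)/ 174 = 6.85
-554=-554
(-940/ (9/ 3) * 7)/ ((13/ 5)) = -32900/ 39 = -843.59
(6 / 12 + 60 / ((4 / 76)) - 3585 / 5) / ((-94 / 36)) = -7623 / 47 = -162.19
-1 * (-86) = 86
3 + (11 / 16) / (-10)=469 / 160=2.93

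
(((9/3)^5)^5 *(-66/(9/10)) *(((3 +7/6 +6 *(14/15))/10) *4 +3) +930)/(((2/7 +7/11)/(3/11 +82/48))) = -1309241530965707129/1420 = -922001078144864.18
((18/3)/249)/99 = 2/8217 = 0.00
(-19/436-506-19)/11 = -228919/4796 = -47.73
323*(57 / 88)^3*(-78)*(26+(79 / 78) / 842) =-102147378030045 / 573799424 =-178019.31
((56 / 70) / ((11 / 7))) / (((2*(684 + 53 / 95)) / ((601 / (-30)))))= -79933 / 10730445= -0.01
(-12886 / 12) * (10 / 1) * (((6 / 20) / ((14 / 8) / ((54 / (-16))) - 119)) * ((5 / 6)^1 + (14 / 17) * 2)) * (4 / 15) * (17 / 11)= 444567 / 16135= 27.55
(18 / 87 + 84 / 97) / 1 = 3018 / 2813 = 1.07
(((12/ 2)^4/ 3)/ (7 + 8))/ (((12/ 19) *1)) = 228/ 5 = 45.60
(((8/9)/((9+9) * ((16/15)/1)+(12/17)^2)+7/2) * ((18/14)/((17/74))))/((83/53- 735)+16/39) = -1447008173/53460147860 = -0.03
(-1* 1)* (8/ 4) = -2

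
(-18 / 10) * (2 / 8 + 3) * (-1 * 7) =40.95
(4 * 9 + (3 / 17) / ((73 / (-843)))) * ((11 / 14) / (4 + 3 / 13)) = 78273 / 12410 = 6.31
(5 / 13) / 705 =1 / 1833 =0.00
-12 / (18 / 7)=-14 / 3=-4.67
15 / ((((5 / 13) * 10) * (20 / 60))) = 117 / 10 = 11.70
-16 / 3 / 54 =-8 / 81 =-0.10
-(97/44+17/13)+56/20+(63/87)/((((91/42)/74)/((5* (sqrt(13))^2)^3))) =563332710927/82940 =6792051.01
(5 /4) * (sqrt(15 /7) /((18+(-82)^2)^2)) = 5 * sqrt(105) /1272727792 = 0.00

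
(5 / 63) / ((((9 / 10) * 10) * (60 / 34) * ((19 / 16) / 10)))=1360 / 32319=0.04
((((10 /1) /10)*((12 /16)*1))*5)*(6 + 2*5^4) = 4710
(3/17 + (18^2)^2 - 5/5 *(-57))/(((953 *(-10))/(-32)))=28569024/81005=352.68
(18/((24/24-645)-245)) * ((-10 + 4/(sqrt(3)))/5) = 36/889-24 * sqrt(3)/4445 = 0.03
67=67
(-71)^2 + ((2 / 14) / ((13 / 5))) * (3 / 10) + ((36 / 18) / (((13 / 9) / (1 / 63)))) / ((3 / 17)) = 393209 / 78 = 5041.14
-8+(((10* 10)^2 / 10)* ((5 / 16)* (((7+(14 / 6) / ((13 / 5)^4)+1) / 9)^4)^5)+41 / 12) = 643112697359910015370929306301684360153642287125176591957865799567817278366650070467141130565942387522397766998987080565 / 22120933952039269847396976134499673840694570674204097184384661009424779103279815835392333685095646082848258410613873604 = 29.07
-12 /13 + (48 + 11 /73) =44819 /949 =47.23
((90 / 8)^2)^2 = 4100625 / 256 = 16018.07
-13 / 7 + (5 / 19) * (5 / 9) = -2048 / 1197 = -1.71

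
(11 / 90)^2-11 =-88979 / 8100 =-10.99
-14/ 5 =-2.80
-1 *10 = -10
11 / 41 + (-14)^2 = 8047 / 41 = 196.27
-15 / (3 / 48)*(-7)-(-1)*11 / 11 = 1681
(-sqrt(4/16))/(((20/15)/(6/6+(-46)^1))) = 135/8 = 16.88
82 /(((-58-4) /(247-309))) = 82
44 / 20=11 / 5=2.20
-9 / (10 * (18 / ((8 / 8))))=-1 / 20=-0.05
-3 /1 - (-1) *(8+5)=10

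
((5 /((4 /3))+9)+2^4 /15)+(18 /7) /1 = 6883 /420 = 16.39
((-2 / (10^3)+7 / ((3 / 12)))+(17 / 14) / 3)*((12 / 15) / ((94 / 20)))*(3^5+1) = 145535752 / 123375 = 1179.62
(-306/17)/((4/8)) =-36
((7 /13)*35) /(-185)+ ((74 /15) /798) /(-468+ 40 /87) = -3976798493 /39032486220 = -0.10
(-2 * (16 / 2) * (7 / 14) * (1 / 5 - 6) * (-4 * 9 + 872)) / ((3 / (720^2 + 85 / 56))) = 6703000746.10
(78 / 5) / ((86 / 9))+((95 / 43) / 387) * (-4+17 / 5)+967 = 26864929 / 27735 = 968.63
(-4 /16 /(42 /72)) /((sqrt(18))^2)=-1 /42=-0.02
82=82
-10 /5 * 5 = -10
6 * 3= 18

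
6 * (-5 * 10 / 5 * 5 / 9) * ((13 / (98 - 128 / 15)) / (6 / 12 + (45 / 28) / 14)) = -1274000 / 161711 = -7.88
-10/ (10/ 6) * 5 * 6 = -180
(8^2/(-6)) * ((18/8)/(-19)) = 24/19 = 1.26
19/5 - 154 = -751/5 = -150.20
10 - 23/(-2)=43/2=21.50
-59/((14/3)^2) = -531/196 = -2.71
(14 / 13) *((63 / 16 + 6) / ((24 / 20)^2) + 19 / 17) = 183211 / 21216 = 8.64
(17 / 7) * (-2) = -34 / 7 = -4.86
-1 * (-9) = 9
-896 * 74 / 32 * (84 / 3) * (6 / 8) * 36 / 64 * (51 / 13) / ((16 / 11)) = -27461511 / 416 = -66013.25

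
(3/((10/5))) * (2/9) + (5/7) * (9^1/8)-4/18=0.91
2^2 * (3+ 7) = 40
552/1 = 552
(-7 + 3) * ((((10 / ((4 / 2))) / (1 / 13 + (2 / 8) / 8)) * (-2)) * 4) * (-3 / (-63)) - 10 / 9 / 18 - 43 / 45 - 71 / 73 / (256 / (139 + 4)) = 3648939893 / 52980480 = 68.87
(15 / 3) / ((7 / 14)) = 10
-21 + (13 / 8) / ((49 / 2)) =-4103 / 196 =-20.93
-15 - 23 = -38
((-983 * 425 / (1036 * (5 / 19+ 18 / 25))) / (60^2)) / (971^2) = -7937725 / 65686721744448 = -0.00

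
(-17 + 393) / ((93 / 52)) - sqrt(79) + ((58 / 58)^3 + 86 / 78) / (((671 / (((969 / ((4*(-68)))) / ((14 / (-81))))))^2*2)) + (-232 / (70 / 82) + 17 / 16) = -8258235122094589 / 136564362654720 - sqrt(79) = -69.36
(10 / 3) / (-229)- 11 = -7567 / 687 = -11.01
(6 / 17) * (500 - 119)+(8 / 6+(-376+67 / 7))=-230.62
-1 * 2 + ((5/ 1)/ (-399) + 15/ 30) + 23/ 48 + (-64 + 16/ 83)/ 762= -1.12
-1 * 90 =-90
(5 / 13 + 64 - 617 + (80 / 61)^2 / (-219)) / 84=-209082772 / 31781061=-6.58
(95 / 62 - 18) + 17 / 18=-15.52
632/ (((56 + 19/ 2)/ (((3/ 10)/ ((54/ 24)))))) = 2528/ 1965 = 1.29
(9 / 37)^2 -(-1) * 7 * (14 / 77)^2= 48133 / 165649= 0.29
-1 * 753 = -753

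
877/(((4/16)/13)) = 45604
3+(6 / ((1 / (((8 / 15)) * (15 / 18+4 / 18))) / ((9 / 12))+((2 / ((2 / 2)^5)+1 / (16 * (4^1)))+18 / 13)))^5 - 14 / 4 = 37226844921230017561395 / 51901942605816498223514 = 0.72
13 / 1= 13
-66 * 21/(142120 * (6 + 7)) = -63/83980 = -0.00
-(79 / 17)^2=-6241 / 289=-21.60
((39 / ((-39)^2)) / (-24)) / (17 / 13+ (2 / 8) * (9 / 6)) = -1 / 1575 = -0.00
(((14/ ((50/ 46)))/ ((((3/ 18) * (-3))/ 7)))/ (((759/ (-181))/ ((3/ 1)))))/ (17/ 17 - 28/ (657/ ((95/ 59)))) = 1375156188/ 9928325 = 138.51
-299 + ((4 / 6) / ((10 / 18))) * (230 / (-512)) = -38341 / 128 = -299.54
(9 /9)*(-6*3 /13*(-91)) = 126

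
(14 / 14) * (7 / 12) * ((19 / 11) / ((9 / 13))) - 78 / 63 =1807 / 8316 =0.22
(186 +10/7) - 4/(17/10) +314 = 59390/119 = 499.08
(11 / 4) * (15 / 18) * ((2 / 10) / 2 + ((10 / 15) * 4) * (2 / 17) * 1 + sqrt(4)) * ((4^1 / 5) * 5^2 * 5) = 338525 / 612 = 553.15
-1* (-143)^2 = -20449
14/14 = 1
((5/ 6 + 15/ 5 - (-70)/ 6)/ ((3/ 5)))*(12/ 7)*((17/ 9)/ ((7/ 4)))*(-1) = -21080/ 441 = -47.80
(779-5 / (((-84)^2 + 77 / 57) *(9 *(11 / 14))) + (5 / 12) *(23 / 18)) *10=532192911215 / 68270796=7795.32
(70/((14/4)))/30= 0.67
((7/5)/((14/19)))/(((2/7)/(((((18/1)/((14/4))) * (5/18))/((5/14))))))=26.60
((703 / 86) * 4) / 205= 1406 / 8815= 0.16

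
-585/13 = -45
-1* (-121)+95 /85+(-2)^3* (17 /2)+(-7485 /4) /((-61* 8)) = 1923085 /33184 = 57.95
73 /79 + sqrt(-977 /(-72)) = 73 /79 + sqrt(1954) /12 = 4.61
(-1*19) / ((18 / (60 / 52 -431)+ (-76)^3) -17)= 53086 / 1226546559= 0.00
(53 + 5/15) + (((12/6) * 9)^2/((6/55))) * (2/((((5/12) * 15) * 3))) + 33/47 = 261439/705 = 370.84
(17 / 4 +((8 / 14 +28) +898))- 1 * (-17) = 947.82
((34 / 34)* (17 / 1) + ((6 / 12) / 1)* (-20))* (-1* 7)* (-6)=294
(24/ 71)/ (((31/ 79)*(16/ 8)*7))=948/ 15407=0.06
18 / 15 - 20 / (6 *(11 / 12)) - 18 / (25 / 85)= -700 / 11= -63.64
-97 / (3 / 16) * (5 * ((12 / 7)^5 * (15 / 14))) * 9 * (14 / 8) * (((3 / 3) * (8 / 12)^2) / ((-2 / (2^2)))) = 9654681600 / 16807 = 574444.08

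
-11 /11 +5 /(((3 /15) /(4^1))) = 99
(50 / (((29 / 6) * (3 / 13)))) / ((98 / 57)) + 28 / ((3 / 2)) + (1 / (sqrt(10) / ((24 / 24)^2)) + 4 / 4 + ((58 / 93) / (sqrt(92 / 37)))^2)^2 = 230044 * sqrt(10) / 994635 + 25966228344665249 / 562317428385090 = 46.91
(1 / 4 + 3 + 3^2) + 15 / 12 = 27 / 2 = 13.50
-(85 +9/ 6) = -173/ 2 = -86.50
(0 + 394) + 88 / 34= 6742 / 17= 396.59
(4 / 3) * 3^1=4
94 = 94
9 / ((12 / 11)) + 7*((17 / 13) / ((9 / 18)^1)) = 26.56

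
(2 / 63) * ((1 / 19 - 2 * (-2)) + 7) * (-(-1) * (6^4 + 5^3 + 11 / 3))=85480 / 171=499.88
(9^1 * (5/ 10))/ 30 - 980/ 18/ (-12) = 4.69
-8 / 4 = -2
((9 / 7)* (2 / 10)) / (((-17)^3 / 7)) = -9 / 24565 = -0.00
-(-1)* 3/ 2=3/ 2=1.50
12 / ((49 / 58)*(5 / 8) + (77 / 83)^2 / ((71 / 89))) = 2723414592 / 364678139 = 7.47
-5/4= -1.25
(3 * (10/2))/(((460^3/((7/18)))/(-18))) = -21/19467200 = -0.00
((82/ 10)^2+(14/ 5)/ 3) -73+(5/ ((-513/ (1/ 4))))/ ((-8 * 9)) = -4.83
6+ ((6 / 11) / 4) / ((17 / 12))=1140 / 187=6.10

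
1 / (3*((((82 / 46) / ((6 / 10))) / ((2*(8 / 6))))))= 184 / 615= 0.30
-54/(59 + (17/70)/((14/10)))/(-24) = 0.04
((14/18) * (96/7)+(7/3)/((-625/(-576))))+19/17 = 444169/31875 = 13.93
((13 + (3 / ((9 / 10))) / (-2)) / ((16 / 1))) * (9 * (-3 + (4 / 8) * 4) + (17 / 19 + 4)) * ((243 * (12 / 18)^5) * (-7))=12376 / 19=651.37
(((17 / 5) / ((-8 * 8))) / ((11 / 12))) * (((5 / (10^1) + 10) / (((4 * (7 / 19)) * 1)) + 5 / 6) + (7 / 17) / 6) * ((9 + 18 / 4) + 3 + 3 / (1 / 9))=-20.24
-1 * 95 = -95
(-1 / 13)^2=1 / 169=0.01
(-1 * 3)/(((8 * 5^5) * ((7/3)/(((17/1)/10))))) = -153/1750000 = -0.00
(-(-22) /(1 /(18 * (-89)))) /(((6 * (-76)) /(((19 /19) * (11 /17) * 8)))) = 129228 /323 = 400.09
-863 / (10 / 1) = -863 / 10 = -86.30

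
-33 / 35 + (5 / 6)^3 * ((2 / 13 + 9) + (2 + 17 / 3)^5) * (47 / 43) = 2151265899233 / 128365965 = 16758.85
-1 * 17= -17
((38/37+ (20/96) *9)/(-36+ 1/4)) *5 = -4295/10582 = -0.41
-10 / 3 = -3.33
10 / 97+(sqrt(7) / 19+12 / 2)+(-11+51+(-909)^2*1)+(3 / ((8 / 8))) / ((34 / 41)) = sqrt(7) / 19+2725238717 / 3298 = 826330.86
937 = 937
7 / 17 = 0.41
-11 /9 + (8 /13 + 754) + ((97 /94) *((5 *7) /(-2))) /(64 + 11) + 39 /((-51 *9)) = 1407980023 /1869660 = 753.07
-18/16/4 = -9/32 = -0.28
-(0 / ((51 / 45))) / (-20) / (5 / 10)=0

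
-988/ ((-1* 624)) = 19/ 12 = 1.58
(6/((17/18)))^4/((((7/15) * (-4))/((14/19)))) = -1020366720/1586899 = -642.99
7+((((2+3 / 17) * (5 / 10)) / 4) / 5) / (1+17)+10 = 208117 / 12240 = 17.00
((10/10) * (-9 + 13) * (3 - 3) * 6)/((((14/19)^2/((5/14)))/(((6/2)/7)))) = 0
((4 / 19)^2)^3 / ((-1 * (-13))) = 4096 / 611596453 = 0.00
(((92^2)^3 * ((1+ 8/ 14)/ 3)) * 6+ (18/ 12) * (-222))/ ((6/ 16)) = 5081832391328.38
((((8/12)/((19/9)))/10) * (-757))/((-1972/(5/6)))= 0.01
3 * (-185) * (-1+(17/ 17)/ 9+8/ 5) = -1184/ 3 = -394.67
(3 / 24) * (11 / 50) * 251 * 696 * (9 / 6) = 720621 / 100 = 7206.21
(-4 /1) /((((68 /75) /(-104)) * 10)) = 780 /17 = 45.88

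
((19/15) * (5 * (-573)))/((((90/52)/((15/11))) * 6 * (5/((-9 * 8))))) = 377416/55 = 6862.11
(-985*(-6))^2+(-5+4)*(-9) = 34928109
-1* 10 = -10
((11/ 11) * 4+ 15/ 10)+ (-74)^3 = -810437/ 2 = -405218.50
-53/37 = -1.43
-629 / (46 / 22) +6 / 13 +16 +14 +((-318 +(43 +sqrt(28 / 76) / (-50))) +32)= -153496 / 299- sqrt(133) / 950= -513.38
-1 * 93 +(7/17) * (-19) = -1714/17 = -100.82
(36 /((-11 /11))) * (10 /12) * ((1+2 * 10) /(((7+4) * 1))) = -630 /11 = -57.27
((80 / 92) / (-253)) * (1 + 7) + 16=92944 / 5819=15.97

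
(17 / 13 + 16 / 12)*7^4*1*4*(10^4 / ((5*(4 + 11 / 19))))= 37590056000 / 3393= 11078707.93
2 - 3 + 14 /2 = 6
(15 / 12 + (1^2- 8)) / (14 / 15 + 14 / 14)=-345 / 116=-2.97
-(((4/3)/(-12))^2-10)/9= 809/729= 1.11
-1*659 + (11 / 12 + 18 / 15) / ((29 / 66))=-654.18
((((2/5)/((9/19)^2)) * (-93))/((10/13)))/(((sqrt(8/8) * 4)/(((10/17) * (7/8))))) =-1018381/36720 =-27.73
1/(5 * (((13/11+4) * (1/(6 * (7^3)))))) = 7546/95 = 79.43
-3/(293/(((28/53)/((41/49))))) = -4116/636689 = -0.01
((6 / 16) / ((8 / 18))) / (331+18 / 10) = 0.00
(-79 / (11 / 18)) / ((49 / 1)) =-1422 / 539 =-2.64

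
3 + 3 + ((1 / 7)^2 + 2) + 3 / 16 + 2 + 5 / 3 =27929 / 2352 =11.87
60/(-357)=-20/119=-0.17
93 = 93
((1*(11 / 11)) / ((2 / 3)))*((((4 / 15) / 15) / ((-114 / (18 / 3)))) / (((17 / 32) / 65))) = -832 / 4845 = -0.17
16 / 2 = 8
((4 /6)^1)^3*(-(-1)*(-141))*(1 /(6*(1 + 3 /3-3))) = 188 /27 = 6.96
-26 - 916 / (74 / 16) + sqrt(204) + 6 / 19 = -157288 / 703 + 2 * sqrt(51) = -209.46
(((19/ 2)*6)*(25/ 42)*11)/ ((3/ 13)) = 67925/ 42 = 1617.26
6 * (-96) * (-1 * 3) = 1728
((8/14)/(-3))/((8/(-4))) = 2/21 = 0.10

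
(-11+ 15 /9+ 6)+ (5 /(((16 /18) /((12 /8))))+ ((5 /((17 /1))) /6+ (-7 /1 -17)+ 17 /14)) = -100717 /5712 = -17.63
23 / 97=0.24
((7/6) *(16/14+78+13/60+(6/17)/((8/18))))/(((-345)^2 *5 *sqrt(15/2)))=0.00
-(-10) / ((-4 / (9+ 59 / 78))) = -3805 / 156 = -24.39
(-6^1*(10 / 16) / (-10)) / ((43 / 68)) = 51 / 86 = 0.59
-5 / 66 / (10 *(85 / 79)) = -79 / 11220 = -0.01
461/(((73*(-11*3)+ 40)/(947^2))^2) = 370766802323741/5612161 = 66064890.57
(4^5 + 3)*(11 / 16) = 11297 / 16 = 706.06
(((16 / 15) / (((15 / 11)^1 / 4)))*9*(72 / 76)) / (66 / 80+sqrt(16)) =101376 / 18335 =5.53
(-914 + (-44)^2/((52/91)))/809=2474/809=3.06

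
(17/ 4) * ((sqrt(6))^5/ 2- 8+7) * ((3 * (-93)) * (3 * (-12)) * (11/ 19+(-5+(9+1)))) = -4524822/ 19+81446796 * sqrt(6)/ 19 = 10262014.18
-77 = -77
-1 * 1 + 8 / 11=-3 / 11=-0.27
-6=-6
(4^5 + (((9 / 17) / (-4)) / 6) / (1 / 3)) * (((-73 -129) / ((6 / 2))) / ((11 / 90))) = -210971325 / 374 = -564094.45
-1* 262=-262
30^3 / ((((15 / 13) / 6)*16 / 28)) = 245700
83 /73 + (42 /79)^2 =646775 /455593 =1.42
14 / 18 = 7 / 9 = 0.78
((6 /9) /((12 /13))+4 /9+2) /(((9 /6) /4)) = 76 /9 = 8.44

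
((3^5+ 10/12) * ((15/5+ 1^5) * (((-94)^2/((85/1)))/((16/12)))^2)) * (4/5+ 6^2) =7881426526512/36125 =218170976.51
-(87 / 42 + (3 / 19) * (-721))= 29731 / 266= 111.77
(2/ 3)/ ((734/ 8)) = 8/ 1101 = 0.01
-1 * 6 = -6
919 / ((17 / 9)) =8271 / 17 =486.53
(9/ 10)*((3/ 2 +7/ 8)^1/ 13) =171/ 1040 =0.16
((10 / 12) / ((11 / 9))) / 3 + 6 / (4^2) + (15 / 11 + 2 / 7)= 1387 / 616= 2.25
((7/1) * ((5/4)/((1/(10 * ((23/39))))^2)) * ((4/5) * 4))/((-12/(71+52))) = -15182300/1521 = -9981.79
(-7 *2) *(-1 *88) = 1232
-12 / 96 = -0.12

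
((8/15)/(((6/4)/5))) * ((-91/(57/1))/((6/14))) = -10192/1539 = -6.62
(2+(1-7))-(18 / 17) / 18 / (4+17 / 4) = -2248 / 561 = -4.01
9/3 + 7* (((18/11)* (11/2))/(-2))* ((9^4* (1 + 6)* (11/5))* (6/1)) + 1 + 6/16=-763857689/40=-19096442.22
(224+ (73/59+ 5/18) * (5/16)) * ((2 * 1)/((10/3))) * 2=3814253/14160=269.37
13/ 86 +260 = 22373/ 86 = 260.15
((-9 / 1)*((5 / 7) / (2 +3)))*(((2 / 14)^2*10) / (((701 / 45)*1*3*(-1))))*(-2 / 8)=-675 / 480886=-0.00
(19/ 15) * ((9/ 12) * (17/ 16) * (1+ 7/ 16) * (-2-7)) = -66861/ 5120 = -13.06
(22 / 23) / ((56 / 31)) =0.53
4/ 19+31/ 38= 39/ 38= 1.03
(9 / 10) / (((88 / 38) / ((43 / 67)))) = 7353 / 29480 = 0.25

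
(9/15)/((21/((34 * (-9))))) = -306/35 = -8.74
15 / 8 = 1.88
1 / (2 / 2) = 1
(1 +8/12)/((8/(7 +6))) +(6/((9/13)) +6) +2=155/8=19.38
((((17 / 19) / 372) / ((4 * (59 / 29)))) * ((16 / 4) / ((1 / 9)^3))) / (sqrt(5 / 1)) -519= -519+119799 * sqrt(5) / 695020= -518.61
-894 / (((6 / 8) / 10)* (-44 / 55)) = 14900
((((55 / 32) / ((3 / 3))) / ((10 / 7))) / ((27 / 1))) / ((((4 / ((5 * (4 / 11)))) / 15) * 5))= 35 / 576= 0.06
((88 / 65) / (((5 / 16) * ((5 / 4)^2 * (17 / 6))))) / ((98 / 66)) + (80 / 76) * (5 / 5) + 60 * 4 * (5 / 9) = 52098088508 / 385783125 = 135.05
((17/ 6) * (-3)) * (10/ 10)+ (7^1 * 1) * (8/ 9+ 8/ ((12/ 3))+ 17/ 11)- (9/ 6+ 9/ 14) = 28271/ 1386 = 20.40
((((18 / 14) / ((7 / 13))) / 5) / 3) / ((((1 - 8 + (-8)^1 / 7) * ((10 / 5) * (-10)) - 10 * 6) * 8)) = 0.00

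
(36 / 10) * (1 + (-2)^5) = -558 / 5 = -111.60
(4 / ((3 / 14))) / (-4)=-14 / 3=-4.67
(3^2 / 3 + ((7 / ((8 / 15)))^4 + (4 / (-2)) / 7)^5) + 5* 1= 445918278245587089521258460707863445125736199 / 19377151727927277125632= 23012581235193011158079.78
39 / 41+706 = 28985 / 41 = 706.95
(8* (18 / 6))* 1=24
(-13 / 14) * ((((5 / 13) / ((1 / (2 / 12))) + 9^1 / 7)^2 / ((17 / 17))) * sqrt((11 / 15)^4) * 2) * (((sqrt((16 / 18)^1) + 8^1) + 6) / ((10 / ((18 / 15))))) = -65723449 / 21498750 - 65723449 * sqrt(2) / 451473750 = -3.26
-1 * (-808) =808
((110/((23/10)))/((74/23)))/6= 275/111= 2.48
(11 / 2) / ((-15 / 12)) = -22 / 5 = -4.40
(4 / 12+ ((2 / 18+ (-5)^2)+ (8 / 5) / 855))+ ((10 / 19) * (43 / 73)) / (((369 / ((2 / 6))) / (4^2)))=976934557 / 38385225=25.45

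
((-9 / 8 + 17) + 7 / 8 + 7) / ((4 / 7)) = 665 / 16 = 41.56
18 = 18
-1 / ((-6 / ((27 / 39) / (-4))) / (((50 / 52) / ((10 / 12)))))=-45 / 1352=-0.03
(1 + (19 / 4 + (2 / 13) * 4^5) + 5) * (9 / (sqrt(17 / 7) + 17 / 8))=1102626 / 715- 1260144 * sqrt(119) / 12155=411.20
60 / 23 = 2.61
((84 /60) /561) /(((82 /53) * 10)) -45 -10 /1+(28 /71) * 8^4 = 254812004641 /163307100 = 1560.32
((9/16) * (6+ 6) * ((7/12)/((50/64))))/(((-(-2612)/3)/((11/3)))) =693/32650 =0.02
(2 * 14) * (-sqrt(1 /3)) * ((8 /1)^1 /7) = -32 * sqrt(3) /3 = -18.48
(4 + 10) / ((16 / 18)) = 63 / 4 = 15.75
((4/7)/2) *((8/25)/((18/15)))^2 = 32/1575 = 0.02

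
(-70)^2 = 4900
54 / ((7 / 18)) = 138.86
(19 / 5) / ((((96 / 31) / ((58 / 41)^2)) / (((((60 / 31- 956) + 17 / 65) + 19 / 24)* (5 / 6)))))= -736434191833 / 377619840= -1950.20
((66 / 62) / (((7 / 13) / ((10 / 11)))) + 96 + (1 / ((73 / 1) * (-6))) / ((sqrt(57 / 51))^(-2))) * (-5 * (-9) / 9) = 790074445 / 1615782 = 488.97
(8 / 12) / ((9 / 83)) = 166 / 27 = 6.15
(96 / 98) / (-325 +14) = -48 / 15239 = -0.00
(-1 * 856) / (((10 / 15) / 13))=-16692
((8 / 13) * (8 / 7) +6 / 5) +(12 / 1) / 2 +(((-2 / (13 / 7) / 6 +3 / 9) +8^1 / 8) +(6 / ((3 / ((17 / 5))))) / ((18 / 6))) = 1189 / 105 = 11.32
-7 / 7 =-1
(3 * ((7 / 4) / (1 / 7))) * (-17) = -2499 / 4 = -624.75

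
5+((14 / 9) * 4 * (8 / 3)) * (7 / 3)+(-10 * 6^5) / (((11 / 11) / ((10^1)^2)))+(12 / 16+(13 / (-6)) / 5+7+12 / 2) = -12597027607 / 1620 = -7775942.97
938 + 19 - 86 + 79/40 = 34919/40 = 872.98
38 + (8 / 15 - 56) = -262 / 15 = -17.47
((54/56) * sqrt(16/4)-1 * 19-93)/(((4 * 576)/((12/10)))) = -1541/26880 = -0.06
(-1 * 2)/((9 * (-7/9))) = 2/7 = 0.29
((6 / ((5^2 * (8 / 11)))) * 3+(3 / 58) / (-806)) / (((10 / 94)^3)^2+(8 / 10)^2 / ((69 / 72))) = 143415163979479923 / 96750307575198914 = 1.48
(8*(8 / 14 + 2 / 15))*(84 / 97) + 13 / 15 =1673 / 291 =5.75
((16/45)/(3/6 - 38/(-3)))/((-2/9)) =-48/395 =-0.12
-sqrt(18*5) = -3*sqrt(10) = -9.49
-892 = -892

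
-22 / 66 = -1 / 3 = -0.33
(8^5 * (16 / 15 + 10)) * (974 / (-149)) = -5298061312 / 2235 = -2370497.23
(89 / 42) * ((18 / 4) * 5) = 47.68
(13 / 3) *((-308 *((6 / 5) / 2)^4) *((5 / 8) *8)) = -108108 / 125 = -864.86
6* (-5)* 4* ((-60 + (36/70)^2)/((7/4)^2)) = 28099584/12005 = 2340.66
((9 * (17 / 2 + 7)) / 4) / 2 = 279 / 16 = 17.44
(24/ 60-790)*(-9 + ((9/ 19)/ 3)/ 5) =3363696/ 475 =7081.47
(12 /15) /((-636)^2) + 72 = 36404641 /505620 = 72.00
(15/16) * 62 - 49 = 73/8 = 9.12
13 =13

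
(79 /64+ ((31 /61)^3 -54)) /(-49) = 764608213 /711812416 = 1.07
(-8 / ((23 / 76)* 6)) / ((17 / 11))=-3344 / 1173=-2.85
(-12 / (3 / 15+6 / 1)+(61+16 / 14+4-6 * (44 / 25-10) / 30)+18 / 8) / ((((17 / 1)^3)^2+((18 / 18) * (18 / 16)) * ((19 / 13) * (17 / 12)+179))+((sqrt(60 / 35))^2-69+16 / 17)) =13064517544 / 4630287935585625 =0.00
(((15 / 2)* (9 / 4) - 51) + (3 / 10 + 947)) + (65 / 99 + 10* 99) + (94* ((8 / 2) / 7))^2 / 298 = 55323426553 / 28911960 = 1913.51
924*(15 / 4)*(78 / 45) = 6006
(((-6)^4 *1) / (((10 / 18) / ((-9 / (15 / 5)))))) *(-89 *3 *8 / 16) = 4671432 / 5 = 934286.40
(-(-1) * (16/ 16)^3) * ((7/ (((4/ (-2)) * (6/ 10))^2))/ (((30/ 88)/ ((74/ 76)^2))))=527065/ 38988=13.52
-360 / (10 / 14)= -504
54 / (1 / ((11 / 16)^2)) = 3267 / 128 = 25.52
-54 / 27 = -2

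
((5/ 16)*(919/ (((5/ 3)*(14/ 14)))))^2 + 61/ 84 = 159625933/ 5376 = 29692.32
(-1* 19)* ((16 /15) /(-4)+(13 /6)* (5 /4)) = -46.39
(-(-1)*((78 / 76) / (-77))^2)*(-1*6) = -4563 / 4280738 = -0.00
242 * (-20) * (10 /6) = -24200 /3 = -8066.67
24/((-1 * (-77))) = 24/77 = 0.31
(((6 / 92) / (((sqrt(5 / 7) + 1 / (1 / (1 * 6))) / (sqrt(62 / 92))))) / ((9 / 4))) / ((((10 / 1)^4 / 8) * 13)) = -sqrt(49910) / 6369821250 + 7 * sqrt(1426) / 1061636875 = 0.00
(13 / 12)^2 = 169 / 144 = 1.17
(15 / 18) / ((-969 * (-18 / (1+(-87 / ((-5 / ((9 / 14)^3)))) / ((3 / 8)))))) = 5714 / 8973909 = 0.00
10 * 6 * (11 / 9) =220 / 3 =73.33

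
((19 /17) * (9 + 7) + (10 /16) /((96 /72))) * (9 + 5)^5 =167784281 /17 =9869663.59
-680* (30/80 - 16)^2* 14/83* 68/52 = -158046875/4316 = -36618.83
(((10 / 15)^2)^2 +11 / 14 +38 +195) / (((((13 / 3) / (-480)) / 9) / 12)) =-254723520 / 91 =-2799159.56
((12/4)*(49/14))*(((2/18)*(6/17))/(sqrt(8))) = 7*sqrt(2)/68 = 0.15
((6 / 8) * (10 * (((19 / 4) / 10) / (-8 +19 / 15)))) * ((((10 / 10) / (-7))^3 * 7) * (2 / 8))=855 / 316736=0.00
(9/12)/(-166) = -0.00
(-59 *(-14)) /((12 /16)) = 3304 /3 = 1101.33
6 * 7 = 42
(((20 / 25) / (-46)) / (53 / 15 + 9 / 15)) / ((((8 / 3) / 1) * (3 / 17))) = -51 / 5704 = -0.01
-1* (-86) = 86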